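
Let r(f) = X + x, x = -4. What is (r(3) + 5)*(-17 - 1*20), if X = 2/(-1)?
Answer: 37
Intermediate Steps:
X = -2 (X = 2*(-1) = -2)
r(f) = -6 (r(f) = -2 - 4 = -6)
(r(3) + 5)*(-17 - 1*20) = (-6 + 5)*(-17 - 1*20) = -(-17 - 20) = -1*(-37) = 37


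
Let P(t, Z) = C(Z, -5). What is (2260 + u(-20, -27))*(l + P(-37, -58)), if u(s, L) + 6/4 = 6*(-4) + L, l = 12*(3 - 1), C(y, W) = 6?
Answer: 66225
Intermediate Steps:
l = 24 (l = 12*2 = 24)
P(t, Z) = 6
u(s, L) = -51/2 + L (u(s, L) = -3/2 + (6*(-4) + L) = -3/2 + (-24 + L) = -51/2 + L)
(2260 + u(-20, -27))*(l + P(-37, -58)) = (2260 + (-51/2 - 27))*(24 + 6) = (2260 - 105/2)*30 = (4415/2)*30 = 66225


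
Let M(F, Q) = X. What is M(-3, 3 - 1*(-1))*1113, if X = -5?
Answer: -5565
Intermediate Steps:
M(F, Q) = -5
M(-3, 3 - 1*(-1))*1113 = -5*1113 = -5565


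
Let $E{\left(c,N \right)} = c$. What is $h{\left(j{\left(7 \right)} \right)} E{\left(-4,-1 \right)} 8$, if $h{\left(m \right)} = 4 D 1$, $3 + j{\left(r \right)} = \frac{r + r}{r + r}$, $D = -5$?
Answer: $640$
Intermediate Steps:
$j{\left(r \right)} = -2$ ($j{\left(r \right)} = -3 + \frac{r + r}{r + r} = -3 + \frac{2 r}{2 r} = -3 + 2 r \frac{1}{2 r} = -3 + 1 = -2$)
$h{\left(m \right)} = -20$ ($h{\left(m \right)} = 4 \left(-5\right) 1 = \left(-20\right) 1 = -20$)
$h{\left(j{\left(7 \right)} \right)} E{\left(-4,-1 \right)} 8 = - 20 \left(\left(-4\right) 8\right) = \left(-20\right) \left(-32\right) = 640$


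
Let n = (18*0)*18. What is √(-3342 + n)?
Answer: I*√3342 ≈ 57.81*I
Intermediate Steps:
n = 0 (n = 0*18 = 0)
√(-3342 + n) = √(-3342 + 0) = √(-3342) = I*√3342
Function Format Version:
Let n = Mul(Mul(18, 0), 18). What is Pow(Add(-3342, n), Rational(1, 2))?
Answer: Mul(I, Pow(3342, Rational(1, 2))) ≈ Mul(57.810, I)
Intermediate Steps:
n = 0 (n = Mul(0, 18) = 0)
Pow(Add(-3342, n), Rational(1, 2)) = Pow(Add(-3342, 0), Rational(1, 2)) = Pow(-3342, Rational(1, 2)) = Mul(I, Pow(3342, Rational(1, 2)))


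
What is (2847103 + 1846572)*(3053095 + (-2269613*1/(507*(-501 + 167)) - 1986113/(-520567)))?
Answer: 1263242829876547125171125/88151774646 ≈ 1.4330e+13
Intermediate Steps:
(2847103 + 1846572)*(3053095 + (-2269613*1/(507*(-501 + 167)) - 1986113/(-520567))) = 4693675*(3053095 + (-2269613/((-334*507)) - 1986113*(-1/520567))) = 4693675*(3053095 + (-2269613/(-169338) + 1986113/520567)) = 4693675*(3053095 + (-2269613*(-1/169338) + 1986113/520567)) = 4693675*(3053095 + (2269613/169338 + 1986113/520567)) = 4693675*(3053095 + 1517810033765/88151774646) = 4693675*(269137260222863135/88151774646) = 1263242829876547125171125/88151774646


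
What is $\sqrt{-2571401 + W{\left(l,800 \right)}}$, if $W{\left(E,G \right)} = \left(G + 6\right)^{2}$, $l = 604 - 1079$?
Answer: $i \sqrt{1921765} \approx 1386.3 i$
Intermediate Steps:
$l = -475$ ($l = 604 - 1079 = -475$)
$W{\left(E,G \right)} = \left(6 + G\right)^{2}$
$\sqrt{-2571401 + W{\left(l,800 \right)}} = \sqrt{-2571401 + \left(6 + 800\right)^{2}} = \sqrt{-2571401 + 806^{2}} = \sqrt{-2571401 + 649636} = \sqrt{-1921765} = i \sqrt{1921765}$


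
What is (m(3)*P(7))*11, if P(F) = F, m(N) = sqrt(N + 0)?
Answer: 77*sqrt(3) ≈ 133.37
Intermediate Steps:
m(N) = sqrt(N)
(m(3)*P(7))*11 = (sqrt(3)*7)*11 = (7*sqrt(3))*11 = 77*sqrt(3)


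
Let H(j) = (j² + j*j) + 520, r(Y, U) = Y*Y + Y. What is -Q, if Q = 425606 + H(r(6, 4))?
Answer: -429654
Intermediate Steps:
r(Y, U) = Y + Y² (r(Y, U) = Y² + Y = Y + Y²)
H(j) = 520 + 2*j² (H(j) = (j² + j²) + 520 = 2*j² + 520 = 520 + 2*j²)
Q = 429654 (Q = 425606 + (520 + 2*(6*(1 + 6))²) = 425606 + (520 + 2*(6*7)²) = 425606 + (520 + 2*42²) = 425606 + (520 + 2*1764) = 425606 + (520 + 3528) = 425606 + 4048 = 429654)
-Q = -1*429654 = -429654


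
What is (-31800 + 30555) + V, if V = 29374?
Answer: 28129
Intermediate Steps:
(-31800 + 30555) + V = (-31800 + 30555) + 29374 = -1245 + 29374 = 28129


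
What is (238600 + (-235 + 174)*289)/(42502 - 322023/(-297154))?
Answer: 5050955118/971535487 ≈ 5.1989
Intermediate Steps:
(238600 + (-235 + 174)*289)/(42502 - 322023/(-297154)) = (238600 - 61*289)/(42502 - 322023*(-1/297154)) = (238600 - 17629)/(42502 + 24771/22858) = 220971/(971535487/22858) = 220971*(22858/971535487) = 5050955118/971535487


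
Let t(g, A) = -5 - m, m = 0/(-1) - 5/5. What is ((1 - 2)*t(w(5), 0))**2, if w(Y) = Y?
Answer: 16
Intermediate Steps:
m = -1 (m = 0*(-1) - 5*1/5 = 0 - 1 = -1)
t(g, A) = -4 (t(g, A) = -5 - 1*(-1) = -5 + 1 = -4)
((1 - 2)*t(w(5), 0))**2 = ((1 - 2)*(-4))**2 = (-1*(-4))**2 = 4**2 = 16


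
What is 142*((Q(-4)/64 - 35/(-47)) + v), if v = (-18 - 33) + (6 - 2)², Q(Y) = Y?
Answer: -1832297/376 ≈ -4873.1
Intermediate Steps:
v = -35 (v = -51 + 4² = -51 + 16 = -35)
142*((Q(-4)/64 - 35/(-47)) + v) = 142*((-4/64 - 35/(-47)) - 35) = 142*((-4*1/64 - 35*(-1/47)) - 35) = 142*((-1/16 + 35/47) - 35) = 142*(513/752 - 35) = 142*(-25807/752) = -1832297/376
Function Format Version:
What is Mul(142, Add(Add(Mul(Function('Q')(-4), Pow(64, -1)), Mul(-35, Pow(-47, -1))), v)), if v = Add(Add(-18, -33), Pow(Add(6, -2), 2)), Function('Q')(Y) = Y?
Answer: Rational(-1832297, 376) ≈ -4873.1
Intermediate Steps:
v = -35 (v = Add(-51, Pow(4, 2)) = Add(-51, 16) = -35)
Mul(142, Add(Add(Mul(Function('Q')(-4), Pow(64, -1)), Mul(-35, Pow(-47, -1))), v)) = Mul(142, Add(Add(Mul(-4, Pow(64, -1)), Mul(-35, Pow(-47, -1))), -35)) = Mul(142, Add(Add(Mul(-4, Rational(1, 64)), Mul(-35, Rational(-1, 47))), -35)) = Mul(142, Add(Add(Rational(-1, 16), Rational(35, 47)), -35)) = Mul(142, Add(Rational(513, 752), -35)) = Mul(142, Rational(-25807, 752)) = Rational(-1832297, 376)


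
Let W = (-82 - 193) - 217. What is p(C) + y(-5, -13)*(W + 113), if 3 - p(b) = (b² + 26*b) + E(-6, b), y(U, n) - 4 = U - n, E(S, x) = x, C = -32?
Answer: -4705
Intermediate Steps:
y(U, n) = 4 + U - n (y(U, n) = 4 + (U - n) = 4 + U - n)
p(b) = 3 - b² - 27*b (p(b) = 3 - ((b² + 26*b) + b) = 3 - (b² + 27*b) = 3 + (-b² - 27*b) = 3 - b² - 27*b)
W = -492 (W = -275 - 217 = -492)
p(C) + y(-5, -13)*(W + 113) = (3 - 1*(-32)² - 27*(-32)) + (4 - 5 - 1*(-13))*(-492 + 113) = (3 - 1*1024 + 864) + (4 - 5 + 13)*(-379) = (3 - 1024 + 864) + 12*(-379) = -157 - 4548 = -4705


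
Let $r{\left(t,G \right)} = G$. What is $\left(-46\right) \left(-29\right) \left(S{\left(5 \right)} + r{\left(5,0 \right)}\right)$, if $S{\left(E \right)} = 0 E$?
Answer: $0$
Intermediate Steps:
$S{\left(E \right)} = 0$
$\left(-46\right) \left(-29\right) \left(S{\left(5 \right)} + r{\left(5,0 \right)}\right) = \left(-46\right) \left(-29\right) \left(0 + 0\right) = 1334 \cdot 0 = 0$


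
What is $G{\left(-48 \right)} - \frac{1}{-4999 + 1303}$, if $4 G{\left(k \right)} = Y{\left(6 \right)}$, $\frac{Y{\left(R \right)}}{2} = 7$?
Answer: $\frac{12937}{3696} \approx 3.5003$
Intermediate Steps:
$Y{\left(R \right)} = 14$ ($Y{\left(R \right)} = 2 \cdot 7 = 14$)
$G{\left(k \right)} = \frac{7}{2}$ ($G{\left(k \right)} = \frac{1}{4} \cdot 14 = \frac{7}{2}$)
$G{\left(-48 \right)} - \frac{1}{-4999 + 1303} = \frac{7}{2} - \frac{1}{-4999 + 1303} = \frac{7}{2} - \frac{1}{-3696} = \frac{7}{2} - - \frac{1}{3696} = \frac{7}{2} + \frac{1}{3696} = \frac{12937}{3696}$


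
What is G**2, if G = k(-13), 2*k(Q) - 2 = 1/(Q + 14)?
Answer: 9/4 ≈ 2.2500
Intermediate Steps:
k(Q) = 1 + 1/(2*(14 + Q)) (k(Q) = 1 + 1/(2*(Q + 14)) = 1 + 1/(2*(14 + Q)))
G = 3/2 (G = (29/2 - 13)/(14 - 13) = (3/2)/1 = 1*(3/2) = 3/2 ≈ 1.5000)
G**2 = (3/2)**2 = 9/4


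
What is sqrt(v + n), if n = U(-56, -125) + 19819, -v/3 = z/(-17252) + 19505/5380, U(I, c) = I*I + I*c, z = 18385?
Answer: sqrt(40310802920775153)/1160197 ≈ 173.05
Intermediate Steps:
U(I, c) = I**2 + I*c
v = -8909586/1160197 (v = -3*(18385/(-17252) + 19505/5380) = -3*(18385*(-1/17252) + 19505*(1/5380)) = -3*(-18385/17252 + 3901/1076) = -3*2969862/1160197 = -8909586/1160197 ≈ -7.6794)
n = 29955 (n = -56*(-56 - 125) + 19819 = -56*(-181) + 19819 = 10136 + 19819 = 29955)
sqrt(v + n) = sqrt(-8909586/1160197 + 29955) = sqrt(34744791549/1160197) = sqrt(40310802920775153)/1160197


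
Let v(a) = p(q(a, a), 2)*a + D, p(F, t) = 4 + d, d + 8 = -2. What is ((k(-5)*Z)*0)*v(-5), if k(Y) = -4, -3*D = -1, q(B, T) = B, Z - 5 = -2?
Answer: 0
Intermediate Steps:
d = -10 (d = -8 - 2 = -10)
Z = 3 (Z = 5 - 2 = 3)
D = ⅓ (D = -⅓*(-1) = ⅓ ≈ 0.33333)
p(F, t) = -6 (p(F, t) = 4 - 10 = -6)
v(a) = ⅓ - 6*a (v(a) = -6*a + ⅓ = ⅓ - 6*a)
((k(-5)*Z)*0)*v(-5) = (-4*3*0)*(⅓ - 6*(-5)) = (-12*0)*(⅓ + 30) = 0*(91/3) = 0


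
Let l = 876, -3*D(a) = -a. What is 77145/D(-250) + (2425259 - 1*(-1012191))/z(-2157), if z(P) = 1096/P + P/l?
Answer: -21667892386521/18709150 ≈ -1.1581e+6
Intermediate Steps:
D(a) = a/3 (D(a) = -(-1)*a/3 = a/3)
z(P) = 1096/P + P/876
77145/D(-250) + (2425259 - 1*(-1012191))/z(-2157) = 77145/(((⅓)*(-250))) + (2425259 - 1*(-1012191))/(1096/(-2157) + (1/876)*(-2157)) = 77145/(-250/3) + (2425259 + 1012191)/(1096*(-1/2157) - 719/292) = 77145*(-3/250) + 3437450/(-1096/2157 - 719/292) = -46287/50 + 3437450/(-1870915/629844) = -46287/50 + 3437450*(-629844/1870915) = -46287/50 - 433011451560/374183 = -21667892386521/18709150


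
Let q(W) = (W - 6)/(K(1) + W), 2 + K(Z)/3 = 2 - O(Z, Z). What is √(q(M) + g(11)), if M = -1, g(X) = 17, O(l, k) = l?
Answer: 5*√3/2 ≈ 4.3301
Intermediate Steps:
K(Z) = -3*Z (K(Z) = -6 + 3*(2 - Z) = -6 + (6 - 3*Z) = -3*Z)
q(W) = (-6 + W)/(-3 + W) (q(W) = (W - 6)/(-3*1 + W) = (-6 + W)/(-3 + W))
√(q(M) + g(11)) = √((-6 - 1)/(-3 - 1) + 17) = √(-7/(-4) + 17) = √(-¼*(-7) + 17) = √(7/4 + 17) = √(75/4) = 5*√3/2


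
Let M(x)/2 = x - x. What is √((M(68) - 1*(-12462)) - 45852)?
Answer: 3*I*√3710 ≈ 182.73*I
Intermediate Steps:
M(x) = 0 (M(x) = 2*(x - x) = 2*0 = 0)
√((M(68) - 1*(-12462)) - 45852) = √((0 - 1*(-12462)) - 45852) = √((0 + 12462) - 45852) = √(12462 - 45852) = √(-33390) = 3*I*√3710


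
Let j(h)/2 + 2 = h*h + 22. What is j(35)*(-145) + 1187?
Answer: -359863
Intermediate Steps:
j(h) = 40 + 2*h² (j(h) = -4 + 2*(h*h + 22) = -4 + 2*(h² + 22) = -4 + 2*(22 + h²) = -4 + (44 + 2*h²) = 40 + 2*h²)
j(35)*(-145) + 1187 = (40 + 2*35²)*(-145) + 1187 = (40 + 2*1225)*(-145) + 1187 = (40 + 2450)*(-145) + 1187 = 2490*(-145) + 1187 = -361050 + 1187 = -359863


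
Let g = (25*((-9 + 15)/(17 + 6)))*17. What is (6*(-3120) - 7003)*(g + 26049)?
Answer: -15476937471/23 ≈ -6.7291e+8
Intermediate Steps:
g = 2550/23 (g = (25*(6/23))*17 = (150/23)*17 = 2550/23 ≈ 110.87)
(6*(-3120) - 7003)*(g + 26049) = (6*(-3120) - 7003)*(2550/23 + 26049) = (-18720 - 7003)*(601677/23) = -25723*601677/23 = -15476937471/23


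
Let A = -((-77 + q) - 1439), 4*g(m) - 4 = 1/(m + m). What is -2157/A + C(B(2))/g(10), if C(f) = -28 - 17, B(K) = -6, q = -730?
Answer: -917813/20214 ≈ -45.405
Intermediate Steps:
g(m) = 1 + 1/(8*m) (g(m) = 1 + 1/(4*(m + m)) = 1 + 1/(4*((2*m))) = 1 + (1/(2*m))/4 = 1 + 1/(8*m))
C(f) = -45
A = 2246 (A = -((-77 - 730) - 1439) = -(-807 - 1439) = -1*(-2246) = 2246)
-2157/A + C(B(2))/g(10) = -2157/2246 - 45*10/(1/8 + 10) = -2157*1/2246 - 45/((1/10)*(81/8)) = -2157/2246 - 45/81/80 = -2157/2246 - 45*80/81 = -2157/2246 - 400/9 = -917813/20214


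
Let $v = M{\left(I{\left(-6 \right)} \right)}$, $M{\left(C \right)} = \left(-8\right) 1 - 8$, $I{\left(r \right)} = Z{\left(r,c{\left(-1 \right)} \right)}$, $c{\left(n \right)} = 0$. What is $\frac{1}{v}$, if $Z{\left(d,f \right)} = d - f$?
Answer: $- \frac{1}{16} \approx -0.0625$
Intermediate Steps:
$I{\left(r \right)} = r$ ($I{\left(r \right)} = r - 0 = r + 0 = r$)
$M{\left(C \right)} = -16$ ($M{\left(C \right)} = -8 - 8 = -16$)
$v = -16$
$\frac{1}{v} = \frac{1}{-16} = - \frac{1}{16}$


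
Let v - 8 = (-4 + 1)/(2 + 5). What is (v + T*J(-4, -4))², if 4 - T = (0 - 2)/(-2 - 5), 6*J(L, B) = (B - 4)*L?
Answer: 330625/441 ≈ 749.72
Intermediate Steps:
J(L, B) = L*(-4 + B)/6 (J(L, B) = ((B - 4)*L)/6 = ((-4 + B)*L)/6 = (L*(-4 + B))/6 = L*(-4 + B)/6)
v = 53/7 (v = 8 + (-4 + 1)/(2 + 5) = 8 - 3/7 = 53/7 ≈ 7.5714)
T = 26/7 (T = 4 - (0 - 2)/(-2 - 5) = 4 - (-2)/(-7) = 4 - (-2)*(-1)/7 = 4 - 1*2/7 = 4 - 2/7 = 26/7 ≈ 3.7143)
(v + T*J(-4, -4))² = (53/7 + 26*((⅙)*(-4)*(-4 - 4))/7)² = (53/7 + 26*((⅙)*(-4)*(-8))/7)² = (53/7 + (26/7)*(16/3))² = (53/7 + 416/21)² = (575/21)² = 330625/441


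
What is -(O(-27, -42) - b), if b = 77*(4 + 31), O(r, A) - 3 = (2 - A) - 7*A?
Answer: 2354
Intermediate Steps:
O(r, A) = 5 - 8*A (O(r, A) = 3 + ((2 - A) - 7*A) = 3 + (2 - 8*A) = 5 - 8*A)
b = 2695 (b = 77*35 = 2695)
-(O(-27, -42) - b) = -((5 - 8*(-42)) - 1*2695) = -((5 + 336) - 2695) = -(341 - 2695) = -1*(-2354) = 2354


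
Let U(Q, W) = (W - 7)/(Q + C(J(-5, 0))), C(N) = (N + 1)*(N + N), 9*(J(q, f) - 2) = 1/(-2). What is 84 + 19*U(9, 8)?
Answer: 281370/3313 ≈ 84.929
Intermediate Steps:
J(q, f) = 35/18 (J(q, f) = 2 + (⅑)/(-2) = 2 + (⅑)*(-½) = 2 - 1/18 = 35/18)
C(N) = 2*N*(1 + N) (C(N) = (1 + N)*(2*N) = 2*N*(1 + N))
U(Q, W) = (-7 + W)/(1855/162 + Q) (U(Q, W) = (W - 7)/(Q + 2*(35/18)*(1 + 35/18)) = (-7 + W)/(Q + 2*(35/18)*(53/18)) = (-7 + W)/(Q + 1855/162) = (-7 + W)/(1855/162 + Q))
84 + 19*U(9, 8) = 84 + 19*(162*(-7 + 8)/(1855 + 162*9)) = 84 + 19*(162*1/(1855 + 1458)) = 84 + 19*(162*1/3313) = 84 + 19*(162*(1/3313)*1) = 84 + 19*(162/3313) = 84 + 3078/3313 = 281370/3313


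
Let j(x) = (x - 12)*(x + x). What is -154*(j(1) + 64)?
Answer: -6468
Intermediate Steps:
j(x) = 2*x*(-12 + x) (j(x) = (-12 + x)*(2*x) = 2*x*(-12 + x))
-154*(j(1) + 64) = -154*(2*1*(-12 + 1) + 64) = -154*(2*1*(-11) + 64) = -154*(-22 + 64) = -154*42 = -6468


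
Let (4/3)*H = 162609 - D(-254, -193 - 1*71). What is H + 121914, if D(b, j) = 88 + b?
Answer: 975981/4 ≈ 2.4400e+5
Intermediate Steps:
H = 488325/4 (H = 3*(162609 - (88 - 254))/4 = 3*(162609 - 1*(-166))/4 = 3*(162609 + 166)/4 = (¾)*162775 = 488325/4 ≈ 1.2208e+5)
H + 121914 = 488325/4 + 121914 = 975981/4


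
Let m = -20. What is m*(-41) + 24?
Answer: 844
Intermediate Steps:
m*(-41) + 24 = -20*(-41) + 24 = 820 + 24 = 844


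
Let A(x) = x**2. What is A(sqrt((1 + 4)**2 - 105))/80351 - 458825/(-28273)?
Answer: 36864785735/2271763823 ≈ 16.227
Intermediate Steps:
A(sqrt((1 + 4)**2 - 105))/80351 - 458825/(-28273) = (sqrt((1 + 4)**2 - 105))**2/80351 - 458825/(-28273) = (sqrt(5**2 - 105))**2*(1/80351) - 458825*(-1/28273) = (sqrt(25 - 105))**2*(1/80351) + 458825/28273 = (sqrt(-80))**2*(1/80351) + 458825/28273 = (4*I*sqrt(5))**2*(1/80351) + 458825/28273 = -80*1/80351 + 458825/28273 = -80/80351 + 458825/28273 = 36864785735/2271763823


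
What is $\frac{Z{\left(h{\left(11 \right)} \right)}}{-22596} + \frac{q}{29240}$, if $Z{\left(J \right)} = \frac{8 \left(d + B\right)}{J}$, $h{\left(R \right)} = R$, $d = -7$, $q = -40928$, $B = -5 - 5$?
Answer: $- \frac{317778854}{227118045} \approx -1.3992$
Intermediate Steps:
$B = -10$ ($B = -5 - 5 = -10$)
$Z{\left(J \right)} = - \frac{136}{J}$ ($Z{\left(J \right)} = \frac{8 \left(-7 - 10\right)}{J} = \frac{8 \left(-17\right)}{J} = - \frac{136}{J}$)
$\frac{Z{\left(h{\left(11 \right)} \right)}}{-22596} + \frac{q}{29240} = \frac{\left(-136\right) \frac{1}{11}}{-22596} - \frac{40928}{29240} = \left(-136\right) \frac{1}{11} \left(- \frac{1}{22596}\right) - \frac{5116}{3655} = \left(- \frac{136}{11}\right) \left(- \frac{1}{22596}\right) - \frac{5116}{3655} = \frac{34}{62139} - \frac{5116}{3655} = - \frac{317778854}{227118045}$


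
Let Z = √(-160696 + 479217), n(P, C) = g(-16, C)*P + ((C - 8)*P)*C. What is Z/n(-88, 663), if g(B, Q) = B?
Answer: -√318521/38213912 ≈ -1.4769e-5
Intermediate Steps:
n(P, C) = -16*P + C*P*(-8 + C) (n(P, C) = -16*P + ((C - 8)*P)*C = -16*P + ((-8 + C)*P)*C = -16*P + (P*(-8 + C))*C = -16*P + C*P*(-8 + C))
Z = √318521 ≈ 564.38
Z/n(-88, 663) = √318521/((-88*(-16 + 663² - 8*663))) = √318521/((-88*(-16 + 439569 - 5304))) = √318521/((-88*434249)) = √318521/(-38213912) = √318521*(-1/38213912) = -√318521/38213912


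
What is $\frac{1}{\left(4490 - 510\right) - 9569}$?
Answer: $- \frac{1}{5589} \approx -0.00017892$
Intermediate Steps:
$\frac{1}{\left(4490 - 510\right) - 9569} = \frac{1}{3980 - 9569} = \frac{1}{-5589} = - \frac{1}{5589}$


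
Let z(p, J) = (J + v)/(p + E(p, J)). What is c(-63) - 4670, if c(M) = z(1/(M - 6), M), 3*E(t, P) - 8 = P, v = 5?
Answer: -984703/211 ≈ -4666.8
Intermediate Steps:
E(t, P) = 8/3 + P/3
z(p, J) = (5 + J)/(8/3 + p + J/3) (z(p, J) = (J + 5)/(p + (8/3 + J/3)) = (5 + J)/(8/3 + p + J/3))
c(M) = 3*(5 + M)/(8 + M + 3/(-6 + M)) (c(M) = 3*(5 + M)/(8 + M + 3/(M - 6)) = 3*(5 + M)/(8 + M + 3/(-6 + M)))
c(-63) - 4670 = 3*(-6 - 63)*(5 - 63)/(3 + (-6 - 63)*(8 - 63)) - 4670 = 3*(-69)*(-58)/(3 - 69*(-55)) - 4670 = 3*(-69)*(-58)/(3 + 3795) - 4670 = 3*(-69)*(-58)/3798 - 4670 = 3*(1/3798)*(-69)*(-58) - 4670 = 667/211 - 4670 = -984703/211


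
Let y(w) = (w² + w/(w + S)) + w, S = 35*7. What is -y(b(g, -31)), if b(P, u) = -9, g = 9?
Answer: -16983/236 ≈ -71.962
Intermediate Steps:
S = 245
y(w) = w + w² + w/(245 + w) (y(w) = (w² + w/(w + 245)) + w = (w² + w/(245 + w)) + w = w + w² + w/(245 + w))
-y(b(g, -31)) = -(-9)*(246 + (-9)² + 246*(-9))/(245 - 9) = -(-9)*(246 + 81 - 2214)/236 = -(-9)*(-1887)/236 = -1*16983/236 = -16983/236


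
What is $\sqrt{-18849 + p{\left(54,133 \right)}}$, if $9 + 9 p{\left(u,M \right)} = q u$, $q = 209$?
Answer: $2 i \sqrt{4399} \approx 132.65 i$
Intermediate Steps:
$p{\left(u,M \right)} = -1 + \frac{209 u}{9}$
$\sqrt{-18849 + p{\left(54,133 \right)}} = \sqrt{-18849 + \left(-1 + \frac{209}{9} \cdot 54\right)} = \sqrt{-18849 + \left(-1 + 1254\right)} = \sqrt{-18849 + 1253} = \sqrt{-17596} = 2 i \sqrt{4399}$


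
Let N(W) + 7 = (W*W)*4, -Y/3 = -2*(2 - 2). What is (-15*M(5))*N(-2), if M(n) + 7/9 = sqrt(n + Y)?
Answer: 105 - 135*sqrt(5) ≈ -196.87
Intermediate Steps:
Y = 0 (Y = -(-6)*(2 - 2) = -(-6)*0 = -3*0 = 0)
N(W) = -7 + 4*W**2 (N(W) = -7 + (W*W)*4 = -7 + W**2*4 = -7 + 4*W**2)
M(n) = -7/9 + sqrt(n) (M(n) = -7/9 + sqrt(n + 0) = -7/9 + sqrt(n))
(-15*M(5))*N(-2) = (-15*(-7/9 + sqrt(5)))*(-7 + 4*(-2)**2) = (35/3 - 15*sqrt(5))*(-7 + 4*4) = (35/3 - 15*sqrt(5))*(-7 + 16) = (35/3 - 15*sqrt(5))*9 = 105 - 135*sqrt(5)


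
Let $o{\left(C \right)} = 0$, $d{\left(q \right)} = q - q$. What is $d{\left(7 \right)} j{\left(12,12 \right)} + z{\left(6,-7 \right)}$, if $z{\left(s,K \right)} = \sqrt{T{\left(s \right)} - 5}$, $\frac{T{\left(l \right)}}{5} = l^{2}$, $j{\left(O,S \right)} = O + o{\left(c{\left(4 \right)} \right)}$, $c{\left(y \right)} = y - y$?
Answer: $5 \sqrt{7} \approx 13.229$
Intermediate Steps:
$c{\left(y \right)} = 0$
$d{\left(q \right)} = 0$
$j{\left(O,S \right)} = O$ ($j{\left(O,S \right)} = O + 0 = O$)
$T{\left(l \right)} = 5 l^{2}$
$z{\left(s,K \right)} = \sqrt{-5 + 5 s^{2}}$ ($z{\left(s,K \right)} = \sqrt{5 s^{2} - 5} = \sqrt{-5 + 5 s^{2}}$)
$d{\left(7 \right)} j{\left(12,12 \right)} + z{\left(6,-7 \right)} = 0 \cdot 12 + \sqrt{-5 + 5 \cdot 6^{2}} = 0 + \sqrt{-5 + 5 \cdot 36} = 0 + \sqrt{-5 + 180} = 0 + \sqrt{175} = 0 + 5 \sqrt{7} = 5 \sqrt{7}$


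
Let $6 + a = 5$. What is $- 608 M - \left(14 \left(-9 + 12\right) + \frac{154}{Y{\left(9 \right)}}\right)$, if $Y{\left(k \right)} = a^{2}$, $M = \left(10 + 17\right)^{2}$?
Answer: $-443428$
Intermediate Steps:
$a = -1$ ($a = -6 + 5 = -1$)
$M = 729$ ($M = 27^{2} = 729$)
$Y{\left(k \right)} = 1$ ($Y{\left(k \right)} = \left(-1\right)^{2} = 1$)
$- 608 M - \left(14 \left(-9 + 12\right) + \frac{154}{Y{\left(9 \right)}}\right) = \left(-608\right) 729 - \left(154 + 14 \left(-9 + 12\right)\right) = -443232 - 196 = -443428$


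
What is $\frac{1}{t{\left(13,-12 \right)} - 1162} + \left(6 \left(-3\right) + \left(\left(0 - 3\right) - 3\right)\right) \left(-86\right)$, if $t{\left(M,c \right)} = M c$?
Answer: $\frac{2720351}{1318} \approx 2064.0$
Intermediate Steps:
$\frac{1}{t{\left(13,-12 \right)} - 1162} + \left(6 \left(-3\right) + \left(\left(0 - 3\right) - 3\right)\right) \left(-86\right) = \frac{1}{13 \left(-12\right) - 1162} + \left(6 \left(-3\right) + \left(\left(0 - 3\right) - 3\right)\right) \left(-86\right) = \frac{1}{-156 - 1162} + \left(-18 - 6\right) \left(-86\right) = \frac{1}{-1318} + \left(-18 - 6\right) \left(-86\right) = - \frac{1}{1318} - -2064 = - \frac{1}{1318} + 2064 = \frac{2720351}{1318}$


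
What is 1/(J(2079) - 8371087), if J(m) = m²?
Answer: -1/4048846 ≈ -2.4698e-7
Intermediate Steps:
1/(J(2079) - 8371087) = 1/(2079² - 8371087) = 1/(4322241 - 8371087) = 1/(-4048846) = -1/4048846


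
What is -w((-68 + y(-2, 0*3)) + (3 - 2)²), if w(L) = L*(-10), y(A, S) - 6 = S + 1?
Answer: -600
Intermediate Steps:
y(A, S) = 7 + S (y(A, S) = 6 + (S + 1) = 6 + (1 + S) = 7 + S)
w(L) = -10*L
-w((-68 + y(-2, 0*3)) + (3 - 2)²) = -(-10)*((-68 + (7 + 0*3)) + (3 - 2)²) = -(-10)*((-68 + (7 + 0)) + 1²) = -(-10)*((-68 + 7) + 1) = -(-10)*(-61 + 1) = -(-10)*(-60) = -1*600 = -600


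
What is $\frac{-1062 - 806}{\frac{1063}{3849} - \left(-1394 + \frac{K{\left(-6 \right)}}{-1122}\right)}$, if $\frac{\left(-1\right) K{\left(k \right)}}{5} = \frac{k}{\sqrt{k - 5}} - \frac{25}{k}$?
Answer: $- \frac{2137244003533286725968}{1595218796207959261331} - \frac{3726033858803520 i \sqrt{11}}{1595218796207959261331} \approx -1.3398 - 7.7468 \cdot 10^{-6} i$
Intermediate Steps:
$K{\left(k \right)} = \frac{125}{k} - \frac{5 k}{\sqrt{-5 + k}}$ ($K{\left(k \right)} = - 5 \left(\frac{k}{\sqrt{k - 5}} - \frac{25}{k}\right) = - 5 \left(\frac{k}{\sqrt{-5 + k}} - \frac{25}{k}\right) = - 5 \left(- \frac{25}{k} + \frac{k}{\sqrt{-5 + k}}\right) = \frac{125}{k} - \frac{5 k}{\sqrt{-5 + k}}$)
$\frac{-1062 - 806}{\frac{1063}{3849} - \left(-1394 + \frac{K{\left(-6 \right)}}{-1122}\right)} = \frac{-1062 - 806}{\frac{1063}{3849} + \left(1394 - \frac{\frac{125}{-6} - - \frac{30}{\sqrt{-5 - 6}}}{-1122}\right)} = - \frac{1868}{1063 \cdot \frac{1}{3849} + \left(1394 - \left(125 \left(- \frac{1}{6}\right) - - \frac{30}{i \sqrt{11}}\right) \left(- \frac{1}{1122}\right)\right)} = - \frac{1868}{\frac{1063}{3849} + \left(1394 - \left(- \frac{125}{6} - - 30 \left(- \frac{i \sqrt{11}}{11}\right)\right) \left(- \frac{1}{1122}\right)\right)} = - \frac{1868}{\frac{1063}{3849} + \left(1394 - \left(- \frac{125}{6} - \frac{30 i \sqrt{11}}{11}\right) \left(- \frac{1}{1122}\right)\right)} = - \frac{1868}{\frac{1063}{3849} + \left(1394 - \left(\frac{125}{6732} + \frac{5 i \sqrt{11}}{2057}\right)\right)} = - \frac{1868}{\frac{1063}{3849} + \left(\frac{9384283}{6732} - \frac{5 i \sqrt{11}}{2057}\right)} = - \frac{1868}{\frac{12042420461}{8637156} - \frac{5 i \sqrt{11}}{2057}}$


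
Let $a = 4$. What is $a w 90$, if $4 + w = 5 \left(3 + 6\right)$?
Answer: $14760$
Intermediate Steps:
$w = 41$ ($w = -4 + 5 \left(3 + 6\right) = -4 + 5 \cdot 9 = -4 + 45 = 41$)
$a w 90 = 4 \cdot 41 \cdot 90 = 164 \cdot 90 = 14760$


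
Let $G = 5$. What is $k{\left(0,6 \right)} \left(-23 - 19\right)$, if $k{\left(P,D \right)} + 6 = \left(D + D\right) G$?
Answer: $-2268$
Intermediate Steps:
$k{\left(P,D \right)} = -6 + 10 D$ ($k{\left(P,D \right)} = -6 + \left(D + D\right) 5 = -6 + 2 D 5 = -6 + 10 D$)
$k{\left(0,6 \right)} \left(-23 - 19\right) = \left(-6 + 10 \cdot 6\right) \left(-23 - 19\right) = \left(-6 + 60\right) \left(-42\right) = 54 \left(-42\right) = -2268$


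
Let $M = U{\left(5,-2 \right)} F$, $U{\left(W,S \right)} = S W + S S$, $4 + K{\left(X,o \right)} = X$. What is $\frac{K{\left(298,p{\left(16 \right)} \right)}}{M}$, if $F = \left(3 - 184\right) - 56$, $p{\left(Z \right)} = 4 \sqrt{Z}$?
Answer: $\frac{49}{237} \approx 0.20675$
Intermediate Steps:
$K{\left(X,o \right)} = -4 + X$
$F = -237$ ($F = -181 - 56 = -237$)
$U{\left(W,S \right)} = S^{2} + S W$ ($U{\left(W,S \right)} = S W + S^{2} = S^{2} + S W$)
$M = 1422$ ($M = - 2 \left(-2 + 5\right) \left(-237\right) = \left(-2\right) 3 \left(-237\right) = \left(-6\right) \left(-237\right) = 1422$)
$\frac{K{\left(298,p{\left(16 \right)} \right)}}{M} = \frac{-4 + 298}{1422} = 294 \cdot \frac{1}{1422} = \frac{49}{237}$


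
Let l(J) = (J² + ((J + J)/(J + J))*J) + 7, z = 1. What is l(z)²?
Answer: 81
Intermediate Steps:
l(J) = 7 + J + J² (l(J) = (J² + ((2*J)/((2*J)))*J) + 7 = (J² + ((2*J)*(1/(2*J)))*J) + 7 = (J² + 1*J) + 7 = (J² + J) + 7 = (J + J²) + 7 = 7 + J + J²)
l(z)² = (7 + 1 + 1²)² = (7 + 1 + 1)² = 9² = 81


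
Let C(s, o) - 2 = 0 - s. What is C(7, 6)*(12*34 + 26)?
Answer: -2170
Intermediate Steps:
C(s, o) = 2 - s (C(s, o) = 2 + (0 - s) = 2 - s)
C(7, 6)*(12*34 + 26) = (2 - 1*7)*(12*34 + 26) = (2 - 7)*(408 + 26) = -5*434 = -2170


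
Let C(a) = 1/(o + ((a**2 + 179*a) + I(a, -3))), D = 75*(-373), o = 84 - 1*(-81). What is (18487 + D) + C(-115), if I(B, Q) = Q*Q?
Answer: -68180769/7186 ≈ -9488.0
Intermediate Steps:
I(B, Q) = Q**2
o = 165 (o = 84 + 81 = 165)
D = -27975
C(a) = 1/(174 + a**2 + 179*a) (C(a) = 1/(165 + ((a**2 + 179*a) + (-3)**2)) = 1/(165 + ((a**2 + 179*a) + 9)) = 1/(165 + (9 + a**2 + 179*a)) = 1/(174 + a**2 + 179*a))
(18487 + D) + C(-115) = (18487 - 27975) + 1/(174 + (-115)**2 + 179*(-115)) = -9488 + 1/(174 + 13225 - 20585) = -9488 + 1/(-7186) = -9488 - 1/7186 = -68180769/7186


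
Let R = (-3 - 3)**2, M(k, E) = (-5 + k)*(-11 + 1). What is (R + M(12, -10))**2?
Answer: 1156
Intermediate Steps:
M(k, E) = 50 - 10*k (M(k, E) = (-5 + k)*(-10) = 50 - 10*k)
R = 36 (R = (-6)**2 = 36)
(R + M(12, -10))**2 = (36 + (50 - 10*12))**2 = (36 + (50 - 120))**2 = (36 - 70)**2 = (-34)**2 = 1156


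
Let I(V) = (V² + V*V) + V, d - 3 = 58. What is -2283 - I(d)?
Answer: -9786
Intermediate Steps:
d = 61 (d = 3 + 58 = 61)
I(V) = V + 2*V² (I(V) = (V² + V²) + V = 2*V² + V = V + 2*V²)
-2283 - I(d) = -2283 - 61*(1 + 2*61) = -2283 - 61*(1 + 122) = -2283 - 61*123 = -2283 - 1*7503 = -2283 - 7503 = -9786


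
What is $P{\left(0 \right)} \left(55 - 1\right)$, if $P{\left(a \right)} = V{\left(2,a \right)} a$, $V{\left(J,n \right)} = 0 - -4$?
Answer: $0$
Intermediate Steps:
$V{\left(J,n \right)} = 4$ ($V{\left(J,n \right)} = 0 + 4 = 4$)
$P{\left(a \right)} = 4 a$
$P{\left(0 \right)} \left(55 - 1\right) = 4 \cdot 0 \left(55 - 1\right) = 0 \cdot 54 = 0$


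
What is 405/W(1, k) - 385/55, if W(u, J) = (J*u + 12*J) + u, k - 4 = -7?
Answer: -671/38 ≈ -17.658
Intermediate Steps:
k = -3 (k = 4 - 7 = -3)
W(u, J) = u + 12*J + J*u (W(u, J) = (12*J + J*u) + u = u + 12*J + J*u)
405/W(1, k) - 385/55 = 405/(1 + 12*(-3) - 3*1) - 385/55 = 405/(1 - 36 - 3) - 385*1/55 = 405/(-38) - 7 = 405*(-1/38) - 7 = -405/38 - 7 = -671/38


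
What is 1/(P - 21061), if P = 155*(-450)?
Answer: -1/90811 ≈ -1.1012e-5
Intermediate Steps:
P = -69750
1/(P - 21061) = 1/(-69750 - 21061) = 1/(-90811) = -1/90811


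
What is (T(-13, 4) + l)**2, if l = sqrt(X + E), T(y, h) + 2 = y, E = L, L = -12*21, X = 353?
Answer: (15 - sqrt(101))**2 ≈ 24.504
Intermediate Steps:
L = -252
E = -252
T(y, h) = -2 + y
l = sqrt(101) (l = sqrt(353 - 252) = sqrt(101) ≈ 10.050)
(T(-13, 4) + l)**2 = ((-2 - 13) + sqrt(101))**2 = (-15 + sqrt(101))**2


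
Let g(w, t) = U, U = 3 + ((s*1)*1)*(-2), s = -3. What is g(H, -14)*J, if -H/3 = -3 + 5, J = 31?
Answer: 279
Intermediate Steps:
H = -6 (H = -3*(-3 + 5) = -3*2 = -6)
U = 9 (U = 3 + (-3*1*1)*(-2) = 3 - 3*1*(-2) = 3 - 3*(-2) = 3 + 6 = 9)
g(w, t) = 9
g(H, -14)*J = 9*31 = 279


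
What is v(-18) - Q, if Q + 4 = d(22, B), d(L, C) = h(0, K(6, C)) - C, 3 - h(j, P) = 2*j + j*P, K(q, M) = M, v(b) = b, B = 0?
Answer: -17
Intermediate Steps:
h(j, P) = 3 - 2*j - P*j (h(j, P) = 3 - (2*j + j*P) = 3 - (2*j + P*j) = 3 + (-2*j - P*j) = 3 - 2*j - P*j)
d(L, C) = 3 - C (d(L, C) = (3 - 2*0 - 1*C*0) - C = (3 + 0 + 0) - C = 3 - C)
Q = -1 (Q = -4 + (3 - 1*0) = -4 + (3 + 0) = -4 + 3 = -1)
v(-18) - Q = -18 - 1*(-1) = -18 + 1 = -17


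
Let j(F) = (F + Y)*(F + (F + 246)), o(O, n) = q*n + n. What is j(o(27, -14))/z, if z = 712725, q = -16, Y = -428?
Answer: -48396/237575 ≈ -0.20371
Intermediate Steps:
o(O, n) = -15*n (o(O, n) = -16*n + n = -15*n)
j(F) = (-428 + F)*(246 + 2*F) (j(F) = (F - 428)*(F + (F + 246)) = (-428 + F)*(F + (246 + F)) = (-428 + F)*(246 + 2*F))
j(o(27, -14))/z = (-105288 - (-9150)*(-14) + 2*(-15*(-14))²)/712725 = (-105288 - 610*210 + 2*210²)*(1/712725) = (-105288 - 128100 + 2*44100)*(1/712725) = (-105288 - 128100 + 88200)*(1/712725) = -145188*1/712725 = -48396/237575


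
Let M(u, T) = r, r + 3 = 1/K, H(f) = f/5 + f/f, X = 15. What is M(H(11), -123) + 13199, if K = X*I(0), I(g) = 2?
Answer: 395881/30 ≈ 13196.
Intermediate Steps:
H(f) = 1 + f/5 (H(f) = f*(1/5) + 1 = f/5 + 1 = 1 + f/5)
K = 30 (K = 15*2 = 30)
r = -89/30 (r = -3 + 1/30 = -89/30 ≈ -2.9667)
M(u, T) = -89/30
M(H(11), -123) + 13199 = -89/30 + 13199 = 395881/30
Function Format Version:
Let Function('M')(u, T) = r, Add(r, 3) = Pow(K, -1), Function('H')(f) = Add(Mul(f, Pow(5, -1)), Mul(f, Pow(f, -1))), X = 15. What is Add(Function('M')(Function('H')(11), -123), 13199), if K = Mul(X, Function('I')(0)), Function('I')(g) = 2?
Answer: Rational(395881, 30) ≈ 13196.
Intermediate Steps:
Function('H')(f) = Add(1, Mul(Rational(1, 5), f)) (Function('H')(f) = Add(Mul(f, Rational(1, 5)), 1) = Add(Mul(Rational(1, 5), f), 1) = Add(1, Mul(Rational(1, 5), f)))
K = 30 (K = Mul(15, 2) = 30)
r = Rational(-89, 30) (r = Add(-3, Pow(30, -1)) = Add(-3, Rational(1, 30)) = Rational(-89, 30) ≈ -2.9667)
Function('M')(u, T) = Rational(-89, 30)
Add(Function('M')(Function('H')(11), -123), 13199) = Add(Rational(-89, 30), 13199) = Rational(395881, 30)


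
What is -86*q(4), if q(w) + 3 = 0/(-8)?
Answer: 258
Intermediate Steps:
q(w) = -3 (q(w) = -3 + 0/(-8) = -3 + 0*(-1/8) = -3 + 0 = -3)
-86*q(4) = -86*(-3) = 258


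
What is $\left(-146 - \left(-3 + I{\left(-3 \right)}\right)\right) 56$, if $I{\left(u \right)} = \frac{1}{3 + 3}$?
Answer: $- \frac{24052}{3} \approx -8017.3$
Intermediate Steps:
$I{\left(u \right)} = \frac{1}{6}$
$\left(-146 - \left(-3 + I{\left(-3 \right)}\right)\right) 56 = \left(-146 - \left(-3 + \frac{1}{6}\right)\right) 56 = \left(-146 - - \frac{17}{6}\right) 56 = \left(-146 + \frac{17}{6}\right) 56 = \left(- \frac{859}{6}\right) 56 = - \frac{24052}{3}$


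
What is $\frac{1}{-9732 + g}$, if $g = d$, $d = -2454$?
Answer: $- \frac{1}{12186} \approx -8.2061 \cdot 10^{-5}$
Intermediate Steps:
$g = -2454$
$\frac{1}{-9732 + g} = \frac{1}{-9732 - 2454} = \frac{1}{-12186} = - \frac{1}{12186}$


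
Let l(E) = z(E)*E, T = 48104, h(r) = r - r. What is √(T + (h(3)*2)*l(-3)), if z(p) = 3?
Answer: 2*√12026 ≈ 219.33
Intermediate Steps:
h(r) = 0
l(E) = 3*E
√(T + (h(3)*2)*l(-3)) = √(48104 + (0*2)*(3*(-3))) = √(48104 + 0*(-9)) = √(48104 + 0) = √48104 = 2*√12026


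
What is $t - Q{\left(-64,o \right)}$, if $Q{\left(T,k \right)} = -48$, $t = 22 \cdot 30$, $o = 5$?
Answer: $708$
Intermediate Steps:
$t = 660$
$t - Q{\left(-64,o \right)} = 660 - -48 = 660 + 48 = 708$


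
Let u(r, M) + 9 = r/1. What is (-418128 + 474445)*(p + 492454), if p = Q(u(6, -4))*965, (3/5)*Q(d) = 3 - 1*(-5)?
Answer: 85374431954/3 ≈ 2.8458e+10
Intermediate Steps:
u(r, M) = -9 + r (u(r, M) = -9 + r/1 = -9 + r*1 = -9 + r)
Q(d) = 40/3 (Q(d) = 5*(3 - 1*(-5))/3 = 5*(3 + 5)/3 = (5/3)*8 = 40/3)
p = 38600/3 (p = (40/3)*965 = 38600/3 ≈ 12867.)
(-418128 + 474445)*(p + 492454) = (-418128 + 474445)*(38600/3 + 492454) = 56317*(1515962/3) = 85374431954/3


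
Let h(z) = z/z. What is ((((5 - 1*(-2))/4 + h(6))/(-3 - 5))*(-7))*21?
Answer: 1617/32 ≈ 50.531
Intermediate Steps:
h(z) = 1
((((5 - 1*(-2))/4 + h(6))/(-3 - 5))*(-7))*21 = ((((5 - 1*(-2))/4 + 1)/(-3 - 5))*(-7))*21 = ((((5 + 2)*(¼) + 1)/(-8))*(-7))*21 = (-(7*(¼) + 1)/8*(-7))*21 = (-(7/4 + 1)/8*(-7))*21 = (-⅛*11/4*(-7))*21 = -11/32*(-7)*21 = (77/32)*21 = 1617/32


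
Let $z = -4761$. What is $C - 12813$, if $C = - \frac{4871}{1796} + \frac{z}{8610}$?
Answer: $- \frac{33030847391}{2577260} \approx -12816.0$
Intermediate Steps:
$C = - \frac{8415011}{2577260}$ ($C = - \frac{4871}{1796} - \frac{4761}{8610} = \left(-4871\right) \frac{1}{1796} - \frac{1587}{2870} = - \frac{4871}{1796} - \frac{1587}{2870} = - \frac{8415011}{2577260} \approx -3.2651$)
$C - 12813 = - \frac{8415011}{2577260} - 12813 = - \frac{33030847391}{2577260}$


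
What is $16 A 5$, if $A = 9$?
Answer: $720$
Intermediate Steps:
$16 A 5 = 16 \cdot 9 \cdot 5 = 144 \cdot 5 = 720$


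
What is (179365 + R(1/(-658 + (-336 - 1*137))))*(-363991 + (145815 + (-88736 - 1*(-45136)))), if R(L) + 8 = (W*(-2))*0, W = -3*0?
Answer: -46951358032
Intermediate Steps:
W = 0
R(L) = -8 (R(L) = -8 + (0*(-2))*0 = -8 + 0*0 = -8 + 0 = -8)
(179365 + R(1/(-658 + (-336 - 1*137))))*(-363991 + (145815 + (-88736 - 1*(-45136)))) = (179365 - 8)*(-363991 + (145815 + (-88736 - 1*(-45136)))) = 179357*(-363991 + (145815 + (-88736 + 45136))) = 179357*(-363991 + (145815 - 43600)) = 179357*(-363991 + 102215) = 179357*(-261776) = -46951358032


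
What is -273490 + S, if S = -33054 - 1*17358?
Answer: -323902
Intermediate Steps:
S = -50412 (S = -33054 - 17358 = -50412)
-273490 + S = -273490 - 50412 = -323902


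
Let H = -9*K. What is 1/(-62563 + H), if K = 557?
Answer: -1/67576 ≈ -1.4798e-5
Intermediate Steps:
H = -5013 (H = -9*557 = -5013)
1/(-62563 + H) = 1/(-62563 - 5013) = 1/(-67576) = -1/67576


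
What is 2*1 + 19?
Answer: 21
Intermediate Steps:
2*1 + 19 = 2 + 19 = 21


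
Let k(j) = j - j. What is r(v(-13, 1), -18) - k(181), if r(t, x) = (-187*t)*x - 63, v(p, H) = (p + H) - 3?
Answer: -50553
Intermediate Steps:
v(p, H) = -3 + H + p (v(p, H) = (H + p) - 3 = -3 + H + p)
k(j) = 0
r(t, x) = -63 - 187*t*x (r(t, x) = -187*t*x - 63 = -63 - 187*t*x)
r(v(-13, 1), -18) - k(181) = (-63 - 187*(-3 + 1 - 13)*(-18)) - 1*0 = (-63 - 187*(-15)*(-18)) + 0 = (-63 - 50490) + 0 = -50553 + 0 = -50553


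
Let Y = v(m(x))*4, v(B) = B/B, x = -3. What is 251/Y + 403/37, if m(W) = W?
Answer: 10899/148 ≈ 73.642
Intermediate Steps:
v(B) = 1
Y = 4 (Y = 1*4 = 4)
251/Y + 403/37 = 251/4 + 403/37 = 10899/148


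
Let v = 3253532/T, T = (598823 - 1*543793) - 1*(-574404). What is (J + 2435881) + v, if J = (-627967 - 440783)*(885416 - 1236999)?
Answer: 118257042482793693/314717 ≈ 3.7576e+11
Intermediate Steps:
J = 375754331250 (J = -1068750*(-351583) = 375754331250)
T = 629434 (T = (598823 - 543793) + 574404 = 55030 + 574404 = 629434)
v = 1626766/314717 (v = 3253532/629434 = 3253532*(1/629434) = 1626766/314717 ≈ 5.1690)
(J + 2435881) + v = (375754331250 + 2435881) + 1626766/314717 = 375756767131 + 1626766/314717 = 118257042482793693/314717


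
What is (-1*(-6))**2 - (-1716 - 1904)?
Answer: 3656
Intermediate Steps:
(-1*(-6))**2 - (-1716 - 1904) = 6**2 - 1*(-3620) = 36 + 3620 = 3656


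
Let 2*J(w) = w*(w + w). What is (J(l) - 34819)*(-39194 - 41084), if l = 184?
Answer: 77307714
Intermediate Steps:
J(w) = w**2 (J(w) = (w*(w + w))/2 = (w*(2*w))/2 = (2*w**2)/2 = w**2)
(J(l) - 34819)*(-39194 - 41084) = (184**2 - 34819)*(-39194 - 41084) = (33856 - 34819)*(-80278) = -963*(-80278) = 77307714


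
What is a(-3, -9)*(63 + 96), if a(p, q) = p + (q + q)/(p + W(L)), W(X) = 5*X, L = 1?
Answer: -1908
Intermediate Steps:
a(p, q) = p + 2*q/(5 + p) (a(p, q) = p + (q + q)/(p + 5*1) = p + (2*q)/(p + 5) = p + (2*q)/(5 + p) = p + 2*q/(5 + p))
a(-3, -9)*(63 + 96) = (((-3)² + 2*(-9) + 5*(-3))/(5 - 3))*(63 + 96) = ((9 - 18 - 15)/2)*159 = ((½)*(-24))*159 = -12*159 = -1908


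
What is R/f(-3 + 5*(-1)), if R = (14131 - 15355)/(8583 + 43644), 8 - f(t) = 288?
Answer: 17/203105 ≈ 8.3701e-5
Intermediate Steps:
f(t) = -280 (f(t) = 8 - 1*288 = 8 - 288 = -280)
R = -136/5803 (R = -1224/52227 = -1224*1/52227 = -136/5803 ≈ -0.023436)
R/f(-3 + 5*(-1)) = -136/5803/(-280) = -136/5803*(-1/280) = 17/203105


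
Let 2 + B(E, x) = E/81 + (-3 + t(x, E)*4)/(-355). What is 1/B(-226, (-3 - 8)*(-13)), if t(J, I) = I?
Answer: -28755/64273 ≈ -0.44739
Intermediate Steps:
B(E, x) = -707/355 + 31*E/28755 (B(E, x) = -2 + (E/81 + (-3 + E*4)/(-355)) = -2 + (E*(1/81) + (-3 + 4*E)*(-1/355)) = -2 + (E/81 + (3/355 - 4*E/355)) = -2 + (3/355 + 31*E/28755) = -707/355 + 31*E/28755)
1/B(-226, (-3 - 8)*(-13)) = 1/(-707/355 + (31/28755)*(-226)) = 1/(-707/355 - 7006/28755) = 1/(-64273/28755) = -28755/64273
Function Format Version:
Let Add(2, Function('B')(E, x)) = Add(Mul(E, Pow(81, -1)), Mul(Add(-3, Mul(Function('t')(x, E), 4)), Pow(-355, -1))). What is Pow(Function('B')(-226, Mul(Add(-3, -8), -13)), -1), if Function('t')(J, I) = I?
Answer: Rational(-28755, 64273) ≈ -0.44739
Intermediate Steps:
Function('B')(E, x) = Add(Rational(-707, 355), Mul(Rational(31, 28755), E)) (Function('B')(E, x) = Add(-2, Add(Mul(E, Pow(81, -1)), Mul(Add(-3, Mul(E, 4)), Pow(-355, -1)))) = Add(-2, Add(Mul(E, Rational(1, 81)), Mul(Add(-3, Mul(4, E)), Rational(-1, 355)))) = Add(-2, Add(Mul(Rational(1, 81), E), Add(Rational(3, 355), Mul(Rational(-4, 355), E)))) = Add(-2, Add(Rational(3, 355), Mul(Rational(31, 28755), E))) = Add(Rational(-707, 355), Mul(Rational(31, 28755), E)))
Pow(Function('B')(-226, Mul(Add(-3, -8), -13)), -1) = Pow(Add(Rational(-707, 355), Mul(Rational(31, 28755), -226)), -1) = Pow(Add(Rational(-707, 355), Rational(-7006, 28755)), -1) = Pow(Rational(-64273, 28755), -1) = Rational(-28755, 64273)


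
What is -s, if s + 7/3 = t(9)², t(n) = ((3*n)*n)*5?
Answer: -4428668/3 ≈ -1.4762e+6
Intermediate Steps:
t(n) = 15*n² (t(n) = (3*n²)*5 = 15*n²)
s = 4428668/3 (s = -7/3 + (15*9²)² = -7/3 + (15*81)² = -7/3 + 1215² = -7/3 + 1476225 = 4428668/3 ≈ 1.4762e+6)
-s = -1*4428668/3 = -4428668/3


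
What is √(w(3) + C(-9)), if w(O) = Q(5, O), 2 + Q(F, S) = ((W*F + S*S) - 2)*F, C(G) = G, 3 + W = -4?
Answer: I*√151 ≈ 12.288*I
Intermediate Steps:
W = -7 (W = -3 - 4 = -7)
Q(F, S) = -2 + F*(-2 + S² - 7*F) (Q(F, S) = -2 + ((-7*F + S*S) - 2)*F = -2 + ((-7*F + S²) - 2)*F = -2 + ((S² - 7*F) - 2)*F = -2 + (-2 + S² - 7*F)*F = -2 + F*(-2 + S² - 7*F))
w(O) = -187 + 5*O² (w(O) = -2 - 7*5² - 2*5 + 5*O² = -2 - 7*25 - 10 + 5*O² = -2 - 175 - 10 + 5*O² = -187 + 5*O²)
√(w(3) + C(-9)) = √((-187 + 5*3²) - 9) = √((-187 + 5*9) - 9) = √((-187 + 45) - 9) = √(-142 - 9) = √(-151) = I*√151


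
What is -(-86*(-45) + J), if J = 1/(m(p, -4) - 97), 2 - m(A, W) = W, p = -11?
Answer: -352169/91 ≈ -3870.0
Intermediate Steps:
m(A, W) = 2 - W
J = -1/91 (J = 1/((2 - 1*(-4)) - 97) = 1/((2 + 4) - 97) = 1/(6 - 97) = 1/(-91) = -1/91 ≈ -0.010989)
-(-86*(-45) + J) = -(-86*(-45) - 1/91) = -(3870 - 1/91) = -1*352169/91 = -352169/91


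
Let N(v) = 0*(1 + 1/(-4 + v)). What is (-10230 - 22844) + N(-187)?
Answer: -33074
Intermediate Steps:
N(v) = 0
(-10230 - 22844) + N(-187) = (-10230 - 22844) + 0 = -33074 + 0 = -33074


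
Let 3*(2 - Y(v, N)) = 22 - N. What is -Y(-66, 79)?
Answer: -21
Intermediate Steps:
Y(v, N) = -16/3 + N/3 (Y(v, N) = 2 - (22 - N)/3 = 2 + (-22/3 + N/3) = -16/3 + N/3)
-Y(-66, 79) = -(-16/3 + (⅓)*79) = -(-16/3 + 79/3) = -1*21 = -21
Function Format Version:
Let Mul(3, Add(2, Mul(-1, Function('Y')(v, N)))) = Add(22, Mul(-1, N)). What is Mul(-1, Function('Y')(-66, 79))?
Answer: -21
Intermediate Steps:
Function('Y')(v, N) = Add(Rational(-16, 3), Mul(Rational(1, 3), N)) (Function('Y')(v, N) = Add(2, Mul(Rational(-1, 3), Add(22, Mul(-1, N)))) = Add(2, Add(Rational(-22, 3), Mul(Rational(1, 3), N))) = Add(Rational(-16, 3), Mul(Rational(1, 3), N)))
Mul(-1, Function('Y')(-66, 79)) = Mul(-1, Add(Rational(-16, 3), Mul(Rational(1, 3), 79))) = Mul(-1, Add(Rational(-16, 3), Rational(79, 3))) = Mul(-1, 21) = -21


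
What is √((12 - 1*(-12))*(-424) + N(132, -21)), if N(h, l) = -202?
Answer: I*√10378 ≈ 101.87*I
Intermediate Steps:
√((12 - 1*(-12))*(-424) + N(132, -21)) = √((12 - 1*(-12))*(-424) - 202) = √((12 + 12)*(-424) - 202) = √(24*(-424) - 202) = √(-10176 - 202) = √(-10378) = I*√10378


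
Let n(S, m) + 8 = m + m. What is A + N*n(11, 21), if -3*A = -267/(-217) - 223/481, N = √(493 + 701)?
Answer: -80036/313131 + 34*√1194 ≈ 1174.6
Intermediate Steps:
n(S, m) = -8 + 2*m (n(S, m) = -8 + (m + m) = -8 + 2*m)
N = √1194 ≈ 34.554
A = -80036/313131 (A = -(-267/(-217) - 223/481)/3 = -(-267*(-1/217) - 223*1/481)/3 = -(267/217 - 223/481)/3 = -⅓*80036/104377 = -80036/313131 ≈ -0.25560)
A + N*n(11, 21) = -80036/313131 + √1194*(-8 + 2*21) = -80036/313131 + √1194*(-8 + 42) = -80036/313131 + √1194*34 = -80036/313131 + 34*√1194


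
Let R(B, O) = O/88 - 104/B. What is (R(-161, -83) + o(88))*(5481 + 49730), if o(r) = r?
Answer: 68603697903/14168 ≈ 4.8422e+6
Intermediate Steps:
R(B, O) = -104/B + O/88 (R(B, O) = O*(1/88) - 104/B = O/88 - 104/B = -104/B + O/88)
(R(-161, -83) + o(88))*(5481 + 49730) = ((-104/(-161) + (1/88)*(-83)) + 88)*(5481 + 49730) = ((-104*(-1/161) - 83/88) + 88)*55211 = ((104/161 - 83/88) + 88)*55211 = (-4211/14168 + 88)*55211 = (1242573/14168)*55211 = 68603697903/14168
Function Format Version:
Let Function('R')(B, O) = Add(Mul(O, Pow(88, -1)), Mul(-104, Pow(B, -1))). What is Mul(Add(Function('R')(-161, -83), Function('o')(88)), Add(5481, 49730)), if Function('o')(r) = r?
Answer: Rational(68603697903, 14168) ≈ 4.8422e+6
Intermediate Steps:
Function('R')(B, O) = Add(Mul(-104, Pow(B, -1)), Mul(Rational(1, 88), O)) (Function('R')(B, O) = Add(Mul(O, Rational(1, 88)), Mul(-104, Pow(B, -1))) = Add(Mul(Rational(1, 88), O), Mul(-104, Pow(B, -1))) = Add(Mul(-104, Pow(B, -1)), Mul(Rational(1, 88), O)))
Mul(Add(Function('R')(-161, -83), Function('o')(88)), Add(5481, 49730)) = Mul(Add(Add(Mul(-104, Pow(-161, -1)), Mul(Rational(1, 88), -83)), 88), Add(5481, 49730)) = Mul(Add(Add(Mul(-104, Rational(-1, 161)), Rational(-83, 88)), 88), 55211) = Mul(Add(Add(Rational(104, 161), Rational(-83, 88)), 88), 55211) = Mul(Add(Rational(-4211, 14168), 88), 55211) = Mul(Rational(1242573, 14168), 55211) = Rational(68603697903, 14168)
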